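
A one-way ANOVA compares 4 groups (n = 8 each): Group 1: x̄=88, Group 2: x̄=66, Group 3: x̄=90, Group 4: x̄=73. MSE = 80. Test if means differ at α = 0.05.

Grand mean = 79.25. SS_between = 3254.0, MS_between = 1084.67. F = 13.558, F_crit ≈ 2.947. Reject H₀.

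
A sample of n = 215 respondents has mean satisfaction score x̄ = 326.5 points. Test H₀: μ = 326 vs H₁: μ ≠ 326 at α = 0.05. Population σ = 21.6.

z = (x̄ - μ₀)/(σ/√n) = (326.5 - 326)/(21.6/√215) = 0.339. Critical value: ±1.96. Since |0.339| ≤ 1.96, Fail to reject H₀.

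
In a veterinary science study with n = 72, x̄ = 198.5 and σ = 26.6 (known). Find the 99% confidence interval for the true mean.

CI = x̄ ± z*(σ/√n) = 198.5 ± 2.576(26.6/√72) = 198.5 ± 8.08 = (190.42, 206.58)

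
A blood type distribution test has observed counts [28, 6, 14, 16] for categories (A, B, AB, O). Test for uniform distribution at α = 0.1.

Expected = 16 each. χ² = Σ(O-E)²/E = 15.5. df = 3, critical value = 6.251. Reject H₀.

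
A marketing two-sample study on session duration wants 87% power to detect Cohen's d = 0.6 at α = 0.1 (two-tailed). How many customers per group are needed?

z_{α/2} = 1.645, z_β = Φ⁻¹(0.87) = 1.126. For medium effect (d = 0.6): n per group = 2(z_{α/2} + z_β)²/d² = 2(1.645 + 1.126)²/0.6² = 42.7 → 43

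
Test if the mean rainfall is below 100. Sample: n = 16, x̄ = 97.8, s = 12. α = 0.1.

t = (97.8 - 100)/(12/√16) = -0.733, df = 15. Critical t = -1.341. Fail to reject H₀.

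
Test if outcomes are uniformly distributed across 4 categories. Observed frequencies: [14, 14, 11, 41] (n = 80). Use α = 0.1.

Expected = 20 each. χ² = Σ(O-E)²/E = 29.7. df = 3, critical value = 6.251. Reject H₀.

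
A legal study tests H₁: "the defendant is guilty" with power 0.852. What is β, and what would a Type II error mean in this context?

β = 1 - power = 1 - 0.852 = 0.148. A Type II error is failing to reject H₀ when H₀ is false (false negative) — here, failing to conclude that the defendant is guilty when in fact it is true. Consequence: acquitting a guilty person.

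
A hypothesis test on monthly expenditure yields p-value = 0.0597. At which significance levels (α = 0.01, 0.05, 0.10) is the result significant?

p = 0.0597. Significant at: α = 0.1.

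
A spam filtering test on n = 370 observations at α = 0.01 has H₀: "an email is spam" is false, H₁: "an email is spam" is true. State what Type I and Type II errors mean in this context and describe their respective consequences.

Type I (false positive): concluding that an email is spam when it is not — a legitimate email is sent to the spam folder and the user misses it. Type II (false negative): failing to conclude that an email is spam when it is — a spam email lands in the inbox. Which is costlier depends on domain priorities and is a judgement call rather than a statistical fact.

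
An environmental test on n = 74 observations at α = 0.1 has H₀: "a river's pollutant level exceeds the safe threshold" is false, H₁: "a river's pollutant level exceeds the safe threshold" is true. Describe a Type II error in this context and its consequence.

Type II error: failing to reject H₀ when it is false — concluding that a river's pollutant level exceeds the safe threshold is not supported when in fact it is. Consequence: allowing unsafe pollution to continue.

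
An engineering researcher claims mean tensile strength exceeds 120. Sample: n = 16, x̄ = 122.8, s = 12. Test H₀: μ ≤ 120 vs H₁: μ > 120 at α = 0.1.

t = (122.8 - 120)/(12/√16) = 0.933, df = 15. Critical t = 1.341. Fail to reject H₀.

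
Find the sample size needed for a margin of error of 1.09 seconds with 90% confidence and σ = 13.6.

n = (z*σ/E)² = (1.645×13.6/1.09)² = 421.3 → n = 422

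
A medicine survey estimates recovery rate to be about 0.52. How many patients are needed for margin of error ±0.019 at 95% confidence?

n = z²p(1-p)/E² = 1.96²×0.52×0.48/0.019² = 2656.1 → n = 2657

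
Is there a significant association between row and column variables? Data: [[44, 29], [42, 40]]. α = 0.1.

χ² = 1.282. df = 1, critical = 2.706. Fail to reject H₀. No evidence of dependence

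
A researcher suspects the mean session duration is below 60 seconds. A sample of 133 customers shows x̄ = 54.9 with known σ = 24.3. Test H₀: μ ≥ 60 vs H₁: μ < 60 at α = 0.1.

z = -2.42. Critical value: -1.28. Reject H₀.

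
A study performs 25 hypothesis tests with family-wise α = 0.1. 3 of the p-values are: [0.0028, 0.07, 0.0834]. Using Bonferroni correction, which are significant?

Bonferroni α = 0.1/25 = 0.004. Significant p-values: [0.0028]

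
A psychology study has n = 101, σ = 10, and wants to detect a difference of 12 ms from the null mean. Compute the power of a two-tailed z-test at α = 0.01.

SE = σ/√n = 10/√101 = 0.995. Non-centrality λ = d/SE = 12/0.995 = 12.06. Power ≈ Φ(λ - z_{α/2}) = Φ(12.06 - 2.576) = Φ(9.484) = 1.0.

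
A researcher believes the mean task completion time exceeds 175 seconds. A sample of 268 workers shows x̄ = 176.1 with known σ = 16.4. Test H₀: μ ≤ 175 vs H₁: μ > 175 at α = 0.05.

z = 1.098. Critical value: 1.645. Fail to reject H₀.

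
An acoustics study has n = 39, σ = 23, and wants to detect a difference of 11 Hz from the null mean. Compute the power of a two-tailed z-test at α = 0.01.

SE = σ/√n = 23/√39 = 3.683. Non-centrality λ = d/SE = 11/3.683 = 2.987. Power ≈ Φ(λ - z_{α/2}) = Φ(2.987 - 2.576) = Φ(0.411) = 0.659.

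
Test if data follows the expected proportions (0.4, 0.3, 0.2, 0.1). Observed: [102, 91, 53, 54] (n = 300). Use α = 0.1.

Expected: [120.0, 90.0, 60.0, 30.0]. χ² = 22.728. df = 3, critical = 6.251. Reject H₀.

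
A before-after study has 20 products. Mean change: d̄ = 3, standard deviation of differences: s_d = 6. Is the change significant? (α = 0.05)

t = d̄/(s_d/√n) = 3/(6/√20) = 2.236. df = 19, critical t = ±2.093. Reject H₀.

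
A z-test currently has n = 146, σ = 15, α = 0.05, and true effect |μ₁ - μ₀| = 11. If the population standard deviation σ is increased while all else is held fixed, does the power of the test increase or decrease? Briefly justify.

Power decreases: a larger σ inflates the standard error σ/√n, pulling the sampling distribution under H₁ back toward the critical value.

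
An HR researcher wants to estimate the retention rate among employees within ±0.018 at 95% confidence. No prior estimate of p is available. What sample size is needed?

Conservative approach: use p = 0.5 (maximizes p(1-p) = 0.25). n = z²(0.25)/E² = 1.96²×0.25/0.018² = 2964.2 → n = 2965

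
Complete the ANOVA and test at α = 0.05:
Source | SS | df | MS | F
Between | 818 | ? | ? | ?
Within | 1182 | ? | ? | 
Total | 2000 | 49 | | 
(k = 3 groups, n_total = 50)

df_between = 2, df_within = 47. MS_between = 409.0, MS_within = 25.15. F = 16.263, F_crit ≈ 3.195. Reject H₀.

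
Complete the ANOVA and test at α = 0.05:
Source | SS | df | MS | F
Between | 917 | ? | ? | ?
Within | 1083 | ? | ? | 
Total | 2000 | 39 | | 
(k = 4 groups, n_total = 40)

df_between = 3, df_within = 36. MS_between = 305.67, MS_within = 30.08. F = 10.161, F_crit ≈ 2.866. Reject H₀.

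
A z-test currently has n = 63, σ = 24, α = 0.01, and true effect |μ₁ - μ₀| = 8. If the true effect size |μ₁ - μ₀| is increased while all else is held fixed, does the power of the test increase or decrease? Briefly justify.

Power increases: a larger true effect increases the non-centrality λ = |μ₁ - μ₀|/(σ/√n).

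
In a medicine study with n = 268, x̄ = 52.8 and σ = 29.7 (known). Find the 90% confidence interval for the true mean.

CI = x̄ ± z*(σ/√n) = 52.8 ± 1.645(29.7/√268) = 52.8 ± 2.98 = (49.82, 55.78)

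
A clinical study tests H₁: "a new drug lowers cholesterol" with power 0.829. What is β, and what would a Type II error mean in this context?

β = 1 - power = 1 - 0.829 = 0.171. A Type II error is failing to reject H₀ when H₀ is false (false negative) — here, failing to conclude that a new drug lowers cholesterol when in fact it is true. Consequence: shelving an effective drug — patients miss out on a treatment that would have helped.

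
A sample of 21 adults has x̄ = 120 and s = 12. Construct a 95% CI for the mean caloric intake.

CI = x̄ ± t*(s/√n) = 120 ± 2.086(12/√21) = (114.54, 125.46)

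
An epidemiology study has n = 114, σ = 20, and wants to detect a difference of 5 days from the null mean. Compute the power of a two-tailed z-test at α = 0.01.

SE = σ/√n = 20/√114 = 1.873. Non-centrality λ = d/SE = 5/1.873 = 2.669. Power ≈ Φ(λ - z_{α/2}) = Φ(2.669 - 2.576) = Φ(0.093) = 0.537.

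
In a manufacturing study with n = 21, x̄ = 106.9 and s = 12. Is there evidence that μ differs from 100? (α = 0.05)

t = (x̄ - μ₀)/(s/√n) = (106.9 - 100)/(12/√21) = 2.635. df = 20, critical t = ±2.086. Reject H₀.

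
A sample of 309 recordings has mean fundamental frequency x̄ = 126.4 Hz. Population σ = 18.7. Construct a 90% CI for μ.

CI = x̄ ± z*(σ/√n) = 126.4 ± 1.645(18.7/√309) = 126.4 ± 1.75 = (124.65, 128.15)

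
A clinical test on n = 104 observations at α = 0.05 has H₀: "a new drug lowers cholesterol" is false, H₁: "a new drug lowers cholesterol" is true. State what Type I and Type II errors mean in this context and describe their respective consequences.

Type I (false positive): concluding that a new drug lowers cholesterol when it is not — approving an ineffective drug — patients take a useless medication and may skip effective alternatives. Type II (false negative): failing to conclude that a new drug lowers cholesterol when it is — shelving an effective drug — patients miss out on a treatment that would have helped. Which is costlier depends on domain priorities and is a judgement call rather than a statistical fact.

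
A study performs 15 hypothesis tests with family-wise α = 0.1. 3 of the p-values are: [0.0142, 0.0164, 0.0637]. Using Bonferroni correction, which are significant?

Bonferroni α = 0.1/15 = 0.00667. None of the given p-values are significant.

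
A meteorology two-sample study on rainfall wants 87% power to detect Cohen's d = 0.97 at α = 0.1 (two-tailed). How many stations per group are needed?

z_{α/2} = 1.645, z_β = Φ⁻¹(0.87) = 1.126. For large effect (d = 0.97): n per group = 2(z_{α/2} + z_β)²/d² = 2(1.645 + 1.126)²/0.97² = 16.3 → 17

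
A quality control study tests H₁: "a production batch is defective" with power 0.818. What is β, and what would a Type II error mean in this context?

β = 1 - power = 1 - 0.818 = 0.182. A Type II error is failing to reject H₀ when H₀ is false (false negative) — here, failing to conclude that a production batch is defective when in fact it is true. Consequence: shipping a defective batch — faulty products reach customers.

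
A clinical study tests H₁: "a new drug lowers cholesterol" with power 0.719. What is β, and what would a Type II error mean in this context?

β = 1 - power = 1 - 0.719 = 0.281. A Type II error is failing to reject H₀ when H₀ is false (false negative) — here, failing to conclude that a new drug lowers cholesterol when in fact it is true. Consequence: shelving an effective drug — patients miss out on a treatment that would have helped.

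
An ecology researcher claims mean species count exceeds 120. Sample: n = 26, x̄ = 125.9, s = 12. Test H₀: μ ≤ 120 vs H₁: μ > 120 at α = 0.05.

t = (125.9 - 120)/(12/√26) = 2.507, df = 25. Critical t = 1.708. Reject H₀.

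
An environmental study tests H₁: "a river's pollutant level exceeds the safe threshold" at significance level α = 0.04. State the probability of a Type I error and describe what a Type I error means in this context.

P(Type I error) = α = 0.04. A Type I error is rejecting H₀ when H₀ is actually true (false positive) — here, concluding that a river's pollutant level exceeds the safe threshold when in fact this is not the case. Consequence: shutting down a compliant factory unnecessarily.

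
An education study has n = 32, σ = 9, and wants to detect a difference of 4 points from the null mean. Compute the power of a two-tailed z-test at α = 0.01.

SE = σ/√n = 9/√32 = 1.591. Non-centrality λ = d/SE = 4/1.591 = 2.514. Power ≈ Φ(λ - z_{α/2}) = Φ(2.514 - 2.576) = Φ(-0.062) = 0.475.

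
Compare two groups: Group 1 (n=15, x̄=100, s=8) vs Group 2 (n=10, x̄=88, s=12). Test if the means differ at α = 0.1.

Pooled sp = 9.76. t = 3.011, df = 23. Critical t = ±1.714. Reject H₀.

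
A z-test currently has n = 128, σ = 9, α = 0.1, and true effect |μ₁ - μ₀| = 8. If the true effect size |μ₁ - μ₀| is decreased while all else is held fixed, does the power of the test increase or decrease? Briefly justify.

Power decreases: a smaller true effect decreases the non-centrality λ = |μ₁ - μ₀|/(σ/√n).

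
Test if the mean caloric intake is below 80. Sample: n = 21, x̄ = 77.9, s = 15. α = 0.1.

t = (77.9 - 80)/(15/√21) = -0.642, df = 20. Critical t = -1.325. Fail to reject H₀.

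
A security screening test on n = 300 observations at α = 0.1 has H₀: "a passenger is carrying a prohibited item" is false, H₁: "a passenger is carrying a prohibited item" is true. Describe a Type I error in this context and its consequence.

Type I error: rejecting H₀ when it is true — concluding that a passenger is carrying a prohibited item when in fact it is not. Consequence: detaining an innocent passenger — delay and inconvenience.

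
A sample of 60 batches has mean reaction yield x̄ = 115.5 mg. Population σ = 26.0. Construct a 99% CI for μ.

CI = x̄ ± z*(σ/√n) = 115.5 ± 2.576(26.0/√60) = 115.5 ± 8.65 = (106.85, 124.15)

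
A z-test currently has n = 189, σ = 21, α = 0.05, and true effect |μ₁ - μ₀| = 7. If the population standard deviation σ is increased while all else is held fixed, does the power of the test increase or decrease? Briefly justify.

Power decreases: a larger σ inflates the standard error σ/√n, pulling the sampling distribution under H₁ back toward the critical value.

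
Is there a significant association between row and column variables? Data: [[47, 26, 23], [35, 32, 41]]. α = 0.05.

χ² = 6.757. df = 2, critical = 5.991. Reject H₀. Variables are dependent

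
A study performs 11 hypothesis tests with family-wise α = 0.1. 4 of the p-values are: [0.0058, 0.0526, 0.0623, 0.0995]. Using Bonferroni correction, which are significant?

Bonferroni α = 0.1/11 = 0.00909. Significant p-values: [0.0058]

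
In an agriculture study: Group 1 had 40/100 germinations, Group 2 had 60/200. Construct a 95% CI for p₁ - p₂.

p̂₁ = 0.4, p̂₂ = 0.3. Difference = 0.1. CI = (-0.015, 0.215)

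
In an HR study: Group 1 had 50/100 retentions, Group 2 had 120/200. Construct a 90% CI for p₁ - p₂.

p̂₁ = 0.5, p̂₂ = 0.6. Difference = -0.1. CI = (-0.2, 0.0)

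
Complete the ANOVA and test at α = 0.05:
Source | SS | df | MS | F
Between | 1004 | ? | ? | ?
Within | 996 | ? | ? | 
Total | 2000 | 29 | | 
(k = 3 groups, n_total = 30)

df_between = 2, df_within = 27. MS_between = 502.0, MS_within = 36.89. F = 13.608, F_crit ≈ 3.354. Reject H₀.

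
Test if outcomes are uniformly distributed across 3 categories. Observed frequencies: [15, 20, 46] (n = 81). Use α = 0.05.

Expected = 27 each. χ² = Σ(O-E)²/E = 20.519. df = 2, critical value = 5.991. Reject H₀.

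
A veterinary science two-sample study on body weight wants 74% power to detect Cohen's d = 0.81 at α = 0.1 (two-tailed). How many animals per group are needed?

z_{α/2} = 1.645, z_β = Φ⁻¹(0.74) = 0.643. For large effect (d = 0.81): n per group = 2(z_{α/2} + z_β)²/d² = 2(1.645 + 0.643)²/0.81² = 16.0 → 16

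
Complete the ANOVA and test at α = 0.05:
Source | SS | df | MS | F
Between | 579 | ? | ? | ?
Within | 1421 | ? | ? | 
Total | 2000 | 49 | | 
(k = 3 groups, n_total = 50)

df_between = 2, df_within = 47. MS_between = 289.5, MS_within = 30.23. F = 9.575, F_crit ≈ 3.195. Reject H₀.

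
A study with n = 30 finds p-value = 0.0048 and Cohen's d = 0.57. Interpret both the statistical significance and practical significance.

Statistically significant (p = 0.0048 < 0.05). Cohen's d = 0.57 indicates a medium effect size. Both statistical and practical significance should be considered.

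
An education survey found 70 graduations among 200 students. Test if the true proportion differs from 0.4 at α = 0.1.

p̂ = 0.35, p₀ = 0.4. z = (p̂ - p₀)/√(p₀(1-p₀)/n) = -1.443. Critical: ±1.645. Fail to reject H₀.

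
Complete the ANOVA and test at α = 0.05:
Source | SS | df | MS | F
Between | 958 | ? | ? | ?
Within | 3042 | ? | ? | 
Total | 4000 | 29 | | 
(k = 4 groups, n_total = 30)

df_between = 3, df_within = 26. MS_between = 319.33, MS_within = 117.0. F = 2.729, F_crit ≈ 2.975. Fail to reject H₀.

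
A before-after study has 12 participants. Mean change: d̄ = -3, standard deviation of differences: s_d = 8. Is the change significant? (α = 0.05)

t = d̄/(s_d/√n) = -3/(8/√12) = -1.299. df = 11, critical t = ±2.201. Fail to reject H₀.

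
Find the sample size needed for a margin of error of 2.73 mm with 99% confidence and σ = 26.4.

n = (z*σ/E)² = (2.576×26.4/2.73)² = 620.5 → n = 621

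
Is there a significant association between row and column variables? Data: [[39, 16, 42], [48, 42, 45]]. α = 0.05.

χ² = 6.644. df = 2, critical = 5.991. Reject H₀. Variables are dependent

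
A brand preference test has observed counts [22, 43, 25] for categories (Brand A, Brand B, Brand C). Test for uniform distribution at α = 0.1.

Expected = 30 each. χ² = Σ(O-E)²/E = 8.6. df = 2, critical value = 4.605. Reject H₀.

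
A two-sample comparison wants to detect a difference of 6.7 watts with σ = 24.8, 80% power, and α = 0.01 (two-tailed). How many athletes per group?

n per group = 2(z_α/2 + z_β)²σ²/d² = 2×(2.576 + 0.84)²×24.8²/6.7² = 319.8 → n = 320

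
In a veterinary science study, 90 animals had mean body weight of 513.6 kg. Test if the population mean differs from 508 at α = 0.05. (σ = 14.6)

z = (x̄ - μ₀)/(σ/√n) = (513.6 - 508)/(14.6/√90) = 3.639. Critical value: ±1.96. Since |3.639| > 1.96, Reject H₀.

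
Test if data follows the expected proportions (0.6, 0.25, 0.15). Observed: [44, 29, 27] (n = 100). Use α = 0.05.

Expected: [60.0, 25.0, 15.0]. χ² = 14.507. df = 2, critical = 5.991. Reject H₀.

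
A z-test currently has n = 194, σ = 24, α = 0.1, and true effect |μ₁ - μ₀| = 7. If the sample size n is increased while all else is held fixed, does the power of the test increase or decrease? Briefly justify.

Power increases: a larger n shrinks the standard error σ/√n, moving the sampling distribution under H₁ further from the critical value.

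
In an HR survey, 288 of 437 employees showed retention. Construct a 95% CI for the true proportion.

p̂ = 0.659. CI = p̂ ± z*√(p̂(1-p̂)/n) = (0.615, 0.703)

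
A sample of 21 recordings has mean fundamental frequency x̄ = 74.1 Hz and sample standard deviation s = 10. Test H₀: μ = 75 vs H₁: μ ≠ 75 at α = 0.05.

t = (x̄ - μ₀)/(s/√n) = (74.1 - 75)/(10/√21) = -0.412. df = 20, critical t = ±2.086. Fail to reject H₀.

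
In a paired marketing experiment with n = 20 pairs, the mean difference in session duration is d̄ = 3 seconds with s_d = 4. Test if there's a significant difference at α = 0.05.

t = d̄/(s_d/√n) = 3/(4/√20) = 3.354. df = 19, critical t = ±2.093. Reject H₀.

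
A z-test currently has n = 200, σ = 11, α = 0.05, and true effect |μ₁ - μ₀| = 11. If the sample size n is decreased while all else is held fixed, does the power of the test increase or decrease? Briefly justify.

Power decreases: a smaller n inflates the standard error σ/√n, pulling the sampling distribution under H₁ back toward the critical value.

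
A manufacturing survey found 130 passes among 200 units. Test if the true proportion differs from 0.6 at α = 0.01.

p̂ = 0.65, p₀ = 0.6. z = (p̂ - p₀)/√(p₀(1-p₀)/n) = 1.443. Critical: ±2.576. Fail to reject H₀.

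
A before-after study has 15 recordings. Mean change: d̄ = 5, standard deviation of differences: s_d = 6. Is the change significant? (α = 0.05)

t = d̄/(s_d/√n) = 5/(6/√15) = 3.227. df = 14, critical t = ±2.145. Reject H₀.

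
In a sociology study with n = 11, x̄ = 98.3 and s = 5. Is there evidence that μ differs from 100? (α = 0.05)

t = (x̄ - μ₀)/(s/√n) = (98.3 - 100)/(5/√11) = -1.128. df = 10, critical t = ±2.228. Fail to reject H₀.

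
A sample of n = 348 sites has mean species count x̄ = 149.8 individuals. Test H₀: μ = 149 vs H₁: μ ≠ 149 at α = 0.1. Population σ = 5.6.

z = (x̄ - μ₀)/(σ/√n) = (149.8 - 149)/(5.6/√348) = 2.665. Critical value: ±1.645. Since |2.665| > 1.645, Reject H₀.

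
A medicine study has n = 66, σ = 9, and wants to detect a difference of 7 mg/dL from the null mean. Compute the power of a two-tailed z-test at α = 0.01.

SE = σ/√n = 9/√66 = 1.108. Non-centrality λ = d/SE = 7/1.108 = 6.319. Power ≈ Φ(λ - z_{α/2}) = Φ(6.319 - 2.576) = Φ(3.743) = 1.0.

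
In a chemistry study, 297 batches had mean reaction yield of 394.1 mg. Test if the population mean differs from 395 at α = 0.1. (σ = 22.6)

z = (x̄ - μ₀)/(σ/√n) = (394.1 - 395)/(22.6/√297) = -0.686. Critical value: ±1.645. Since |-0.686| ≤ 1.645, Fail to reject H₀.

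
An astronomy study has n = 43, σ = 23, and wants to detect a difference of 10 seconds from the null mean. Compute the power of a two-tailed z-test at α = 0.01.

SE = σ/√n = 23/√43 = 3.507. Non-centrality λ = d/SE = 10/3.507 = 2.851. Power ≈ Φ(λ - z_{α/2}) = Φ(2.851 - 2.576) = Φ(0.275) = 0.608.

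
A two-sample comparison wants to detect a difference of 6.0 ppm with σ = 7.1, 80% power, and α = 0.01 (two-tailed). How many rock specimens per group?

n per group = 2(z_α/2 + z_β)²σ²/d² = 2×(2.576 + 0.84)²×7.1²/6.0² = 32.7 → n = 33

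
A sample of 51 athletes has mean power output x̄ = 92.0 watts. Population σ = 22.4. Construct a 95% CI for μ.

CI = x̄ ± z*(σ/√n) = 92.0 ± 1.96(22.4/√51) = 92.0 ± 6.15 = (85.85, 98.15)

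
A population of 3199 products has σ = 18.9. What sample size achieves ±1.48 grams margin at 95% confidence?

Without FPC: n₀ = (1.96×18.9/1.48)² = 626.487. With FPC: n = n₀N/(n₀+N-1) = 524.03 → n = 525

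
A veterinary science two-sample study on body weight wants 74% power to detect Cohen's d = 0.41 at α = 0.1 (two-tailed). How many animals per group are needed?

z_{α/2} = 1.645, z_β = Φ⁻¹(0.74) = 0.643. For small effect (d = 0.41): n per group = 2(z_{α/2} + z_β)²/d² = 2(1.645 + 0.643)²/0.41² = 62.3 → 63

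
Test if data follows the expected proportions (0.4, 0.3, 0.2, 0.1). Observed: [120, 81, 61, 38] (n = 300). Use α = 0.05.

Expected: [120.0, 90.0, 60.0, 30.0]. χ² = 3.05. df = 3, critical = 7.815. Fail to reject H₀.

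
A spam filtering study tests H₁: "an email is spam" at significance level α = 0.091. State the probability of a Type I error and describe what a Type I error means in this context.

P(Type I error) = α = 0.091. A Type I error is rejecting H₀ when H₀ is actually true (false positive) — here, concluding that an email is spam when in fact this is not the case. Consequence: a legitimate email is sent to the spam folder and the user misses it.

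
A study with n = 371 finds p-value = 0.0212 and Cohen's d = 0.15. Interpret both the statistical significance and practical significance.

Statistically significant (p = 0.0212 < 0.05). Cohen's d = 0.15 indicates a very small effect size. Both statistical and practical significance should be considered.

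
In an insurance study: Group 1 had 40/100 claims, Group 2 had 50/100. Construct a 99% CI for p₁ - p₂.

p̂₁ = 0.4, p̂₂ = 0.5. Difference = -0.1. CI = (-0.28, 0.08)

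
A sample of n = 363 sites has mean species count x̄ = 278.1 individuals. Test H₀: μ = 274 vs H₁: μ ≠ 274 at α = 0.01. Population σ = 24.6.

z = (x̄ - μ₀)/(σ/√n) = (278.1 - 274)/(24.6/√363) = 3.175. Critical value: ±2.576. Since |3.175| > 2.576, Reject H₀.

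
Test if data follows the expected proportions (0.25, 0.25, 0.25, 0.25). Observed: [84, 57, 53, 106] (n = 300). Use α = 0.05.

Expected: [75.0, 75.0, 75.0, 75.0]. χ² = 24.667. df = 3, critical = 7.815. Reject H₀.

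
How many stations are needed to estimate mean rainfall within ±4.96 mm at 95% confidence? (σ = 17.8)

n = (z*σ/E)² = (1.96×17.8/4.96)² = 49.5 → n = 50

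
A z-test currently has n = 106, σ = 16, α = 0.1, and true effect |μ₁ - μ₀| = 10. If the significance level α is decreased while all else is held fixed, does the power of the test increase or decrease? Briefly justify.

Power decreases: a smaller α raises the critical value, so less of the H₁ sampling distribution falls in the rejection region.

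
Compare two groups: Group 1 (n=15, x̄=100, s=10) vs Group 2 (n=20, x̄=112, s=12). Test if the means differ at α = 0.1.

Pooled sp = 11.2. t = -3.138, df = 33. Critical t = ±1.692. Reject H₀.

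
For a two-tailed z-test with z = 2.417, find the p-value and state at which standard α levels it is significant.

p = 2·P(Z > |2.417|) = 2·(1 - Φ(2.417)) ≈ 0.0156. Significant at α = 0.1; Significant at α = 0.05.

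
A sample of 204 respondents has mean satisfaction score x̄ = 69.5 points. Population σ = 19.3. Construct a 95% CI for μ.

CI = x̄ ± z*(σ/√n) = 69.5 ± 1.96(19.3/√204) = 69.5 ± 2.65 = (66.85, 72.15)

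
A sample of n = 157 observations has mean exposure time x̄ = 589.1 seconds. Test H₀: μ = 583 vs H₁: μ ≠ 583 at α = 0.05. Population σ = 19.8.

z = (x̄ - μ₀)/(σ/√n) = (589.1 - 583)/(19.8/√157) = 3.86. Critical value: ±1.96. Since |3.86| > 1.96, Reject H₀.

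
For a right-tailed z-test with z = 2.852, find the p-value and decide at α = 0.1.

p = P(Z > 2.852) = 1 - Φ(2.852) ≈ 0.0022. Since p < 0.1, reject H₀ (significant) at α = 0.1.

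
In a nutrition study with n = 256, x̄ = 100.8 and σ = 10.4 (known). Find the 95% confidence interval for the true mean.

CI = x̄ ± z*(σ/√n) = 100.8 ± 1.96(10.4/√256) = 100.8 ± 1.27 = (99.53, 102.07)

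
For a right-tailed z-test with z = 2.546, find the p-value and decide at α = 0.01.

p = P(Z > 2.546) = 1 - Φ(2.546) ≈ 0.0054. Since p < 0.01, reject H₀ (significant) at α = 0.01.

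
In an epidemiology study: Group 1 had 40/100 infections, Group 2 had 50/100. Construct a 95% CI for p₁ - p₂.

p̂₁ = 0.4, p̂₂ = 0.5. Difference = -0.1. CI = (-0.237, 0.037)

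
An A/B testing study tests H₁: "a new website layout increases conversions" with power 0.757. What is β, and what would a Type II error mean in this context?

β = 1 - power = 1 - 0.757 = 0.243. A Type II error is failing to reject H₀ when H₀ is false (false negative) — here, failing to conclude that a new website layout increases conversions when in fact it is true. Consequence: discarding a layout that would have improved conversions — lost revenue.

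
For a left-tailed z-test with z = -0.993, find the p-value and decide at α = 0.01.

p = P(Z < -0.993) = Φ(-0.993) ≈ 0.1604. Since p ≥ 0.01, fail to reject H₀ (not significant) at α = 0.01.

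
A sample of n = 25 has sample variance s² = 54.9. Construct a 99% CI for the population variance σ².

df = 24. χ²_{0.005} = 45.559, χ²_{0.995} = 9.886. CI for σ² = ((n-1)s²/χ²_{α/2}, (n-1)s²/χ²_{1-α/2}) = (24·54.9/45.559, 24·54.9/9.886) = (28.92, 133.28)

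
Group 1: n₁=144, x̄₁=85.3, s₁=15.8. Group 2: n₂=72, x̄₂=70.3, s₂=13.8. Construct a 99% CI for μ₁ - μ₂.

Difference = 15.0. SE = √(15.8²/144 + 13.8²/72) = 2.093. CI = (9.61, 20.39)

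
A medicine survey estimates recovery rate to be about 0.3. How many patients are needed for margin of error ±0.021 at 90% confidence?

n = z²p(1-p)/E² = 1.645²×0.3×0.7/0.021² = 1288.6 → n = 1289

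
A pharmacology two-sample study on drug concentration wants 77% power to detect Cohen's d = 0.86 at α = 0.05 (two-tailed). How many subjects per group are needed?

z_{α/2} = 1.96, z_β = Φ⁻¹(0.77) = 0.739. For large effect (d = 0.86): n per group = 2(z_{α/2} + z_β)²/d² = 2(1.96 + 0.739)²/0.86² = 19.7 → 20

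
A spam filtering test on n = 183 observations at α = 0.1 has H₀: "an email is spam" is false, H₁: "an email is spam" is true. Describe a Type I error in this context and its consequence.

Type I error: rejecting H₀ when it is true — concluding that an email is spam when in fact it is not. Consequence: a legitimate email is sent to the spam folder and the user misses it.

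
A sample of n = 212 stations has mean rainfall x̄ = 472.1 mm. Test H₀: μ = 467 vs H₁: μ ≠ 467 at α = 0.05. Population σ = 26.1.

z = (x̄ - μ₀)/(σ/√n) = (472.1 - 467)/(26.1/√212) = 2.845. Critical value: ±1.96. Since |2.845| > 1.96, Reject H₀.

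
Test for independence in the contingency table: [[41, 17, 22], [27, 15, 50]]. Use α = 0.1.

χ² = 13.123. df = 2, critical = 4.605. Reject H₀. Variables are dependent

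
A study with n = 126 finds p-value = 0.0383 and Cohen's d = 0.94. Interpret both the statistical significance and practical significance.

Statistically significant (p = 0.0383 < 0.05). Cohen's d = 0.94 indicates a large effect size. Both statistical and practical significance should be considered.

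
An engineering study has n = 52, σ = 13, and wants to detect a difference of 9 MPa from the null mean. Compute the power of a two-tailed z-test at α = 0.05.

SE = σ/√n = 13/√52 = 1.803. Non-centrality λ = d/SE = 9/1.803 = 4.992. Power ≈ Φ(λ - z_{α/2}) = Φ(4.992 - 1.96) = Φ(3.032) = 0.999.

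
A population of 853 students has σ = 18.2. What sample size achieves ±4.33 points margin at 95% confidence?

Without FPC: n₀ = (1.96×18.2/4.33)² = 67.87. With FPC: n = n₀N/(n₀+N-1) = 62.9 → n = 63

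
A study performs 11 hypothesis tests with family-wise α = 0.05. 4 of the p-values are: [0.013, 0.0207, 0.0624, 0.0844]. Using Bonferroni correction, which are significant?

Bonferroni α = 0.05/11 = 0.00455. None of the given p-values are significant.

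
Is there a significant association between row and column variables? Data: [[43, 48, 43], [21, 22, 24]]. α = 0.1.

χ² = 0.309. df = 2, critical = 4.605. Fail to reject H₀. No evidence of dependence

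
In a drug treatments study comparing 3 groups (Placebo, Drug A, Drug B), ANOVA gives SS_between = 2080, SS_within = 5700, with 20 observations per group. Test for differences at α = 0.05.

df_between = 2, df_within = 57. F = MS_between/MS_within = 1040.0/100.0 = 10.4. F_crit ≈ 3.159. Reject H₀. At least one mean differs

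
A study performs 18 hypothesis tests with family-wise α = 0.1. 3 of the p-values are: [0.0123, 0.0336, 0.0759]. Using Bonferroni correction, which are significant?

Bonferroni α = 0.1/18 = 0.00556. None of the given p-values are significant.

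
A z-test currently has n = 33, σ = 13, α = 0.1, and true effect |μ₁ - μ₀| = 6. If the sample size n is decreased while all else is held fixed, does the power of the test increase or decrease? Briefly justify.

Power decreases: a smaller n inflates the standard error σ/√n, pulling the sampling distribution under H₁ back toward the critical value.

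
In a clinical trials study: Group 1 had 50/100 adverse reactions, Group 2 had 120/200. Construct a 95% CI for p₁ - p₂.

p̂₁ = 0.5, p̂₂ = 0.6. Difference = -0.1. CI = (-0.219, 0.019)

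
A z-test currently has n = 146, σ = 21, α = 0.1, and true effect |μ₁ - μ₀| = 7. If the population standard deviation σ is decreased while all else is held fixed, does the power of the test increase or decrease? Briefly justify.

Power increases: a smaller σ shrinks the standard error σ/√n, moving the sampling distribution under H₁ further from the critical value.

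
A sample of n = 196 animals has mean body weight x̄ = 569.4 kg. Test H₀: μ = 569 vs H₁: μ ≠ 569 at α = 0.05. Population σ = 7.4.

z = (x̄ - μ₀)/(σ/√n) = (569.4 - 569)/(7.4/√196) = 0.757. Critical value: ±1.96. Since |0.757| ≤ 1.96, Fail to reject H₀.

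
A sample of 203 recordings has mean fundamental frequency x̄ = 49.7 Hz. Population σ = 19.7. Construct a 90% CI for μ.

CI = x̄ ± z*(σ/√n) = 49.7 ± 1.645(19.7/√203) = 49.7 ± 2.27 = (47.43, 51.97)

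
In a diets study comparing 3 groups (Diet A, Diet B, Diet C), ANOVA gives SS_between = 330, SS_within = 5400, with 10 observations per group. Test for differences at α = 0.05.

df_between = 2, df_within = 27. F = MS_between/MS_within = 165.0/200.0 = 0.825. F_crit ≈ 3.354. Fail to reject H₀.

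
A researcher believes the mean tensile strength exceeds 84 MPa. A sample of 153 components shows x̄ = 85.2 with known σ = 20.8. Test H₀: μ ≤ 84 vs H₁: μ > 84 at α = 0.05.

z = 0.714. Critical value: 1.645. Fail to reject H₀.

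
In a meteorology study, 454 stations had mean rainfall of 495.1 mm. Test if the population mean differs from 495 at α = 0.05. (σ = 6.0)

z = (x̄ - μ₀)/(σ/√n) = (495.1 - 495)/(6.0/√454) = 0.355. Critical value: ±1.96. Since |0.355| ≤ 1.96, Fail to reject H₀.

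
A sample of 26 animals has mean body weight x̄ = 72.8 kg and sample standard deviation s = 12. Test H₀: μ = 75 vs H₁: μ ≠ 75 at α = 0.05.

t = (x̄ - μ₀)/(s/√n) = (72.8 - 75)/(12/√26) = -0.935. df = 25, critical t = ±2.06. Fail to reject H₀.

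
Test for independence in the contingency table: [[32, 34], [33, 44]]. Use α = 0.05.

χ² = 0.454. df = 1, critical = 3.841. Fail to reject H₀. No evidence of dependence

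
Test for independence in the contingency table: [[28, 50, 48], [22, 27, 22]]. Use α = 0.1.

χ² = 2.052. df = 2, critical = 4.605. Fail to reject H₀. No evidence of dependence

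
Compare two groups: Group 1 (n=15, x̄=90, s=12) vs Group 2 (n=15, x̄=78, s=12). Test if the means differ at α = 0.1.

Pooled sp = 12.0. t = 2.739, df = 28. Critical t = ±1.701. Reject H₀.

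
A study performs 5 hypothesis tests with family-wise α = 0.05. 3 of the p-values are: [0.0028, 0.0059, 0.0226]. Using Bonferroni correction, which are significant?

Bonferroni α = 0.05/5 = 0.01. Significant p-values: [0.0028, 0.0059]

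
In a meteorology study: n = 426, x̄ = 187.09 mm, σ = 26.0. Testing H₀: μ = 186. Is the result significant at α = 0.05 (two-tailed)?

z = (187.09 - 186)/(26.0/√426) = 0.865. Since |z| ≤ 1.96, not significant at α = 0.05.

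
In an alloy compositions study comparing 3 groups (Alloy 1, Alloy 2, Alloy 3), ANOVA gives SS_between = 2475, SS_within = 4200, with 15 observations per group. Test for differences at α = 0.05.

df_between = 2, df_within = 42. F = MS_between/MS_within = 1237.5/100.0 = 12.375. F_crit ≈ 3.22. Reject H₀. At least one mean differs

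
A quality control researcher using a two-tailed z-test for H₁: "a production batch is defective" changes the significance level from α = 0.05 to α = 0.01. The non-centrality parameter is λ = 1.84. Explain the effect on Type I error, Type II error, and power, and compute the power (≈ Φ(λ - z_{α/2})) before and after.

Decreasing α from 0.05 to 0.01:
• Type I error rate decreases (α is the Type I rate by definition).
• Critical value moves from z_{α/2} = 1.96 to 2.576, so power = Φ(λ - z_{α/2}) goes from Φ(1.84 - 1.96) = 0.452 to Φ(1.84 - 2.576) = 0.231.
• Type II error rate β = 1 - power therefore increases (0.548 → 0.769).
Appropriate when false positives are costly — here, scrapping a good batch — wasted material and cost for no reason.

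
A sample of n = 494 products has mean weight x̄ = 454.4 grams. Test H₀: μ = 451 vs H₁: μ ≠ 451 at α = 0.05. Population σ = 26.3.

z = (x̄ - μ₀)/(σ/√n) = (454.4 - 451)/(26.3/√494) = 2.873. Critical value: ±1.96. Since |2.873| > 1.96, Reject H₀.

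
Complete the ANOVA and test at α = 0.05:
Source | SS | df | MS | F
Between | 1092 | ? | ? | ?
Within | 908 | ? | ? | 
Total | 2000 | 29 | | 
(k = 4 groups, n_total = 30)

df_between = 3, df_within = 26. MS_between = 364.0, MS_within = 34.92. F = 10.423, F_crit ≈ 2.975. Reject H₀.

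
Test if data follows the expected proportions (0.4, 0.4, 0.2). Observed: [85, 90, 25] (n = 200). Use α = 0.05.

Expected: [80.0, 80.0, 40.0]. χ² = 7.188. df = 2, critical = 5.991. Reject H₀.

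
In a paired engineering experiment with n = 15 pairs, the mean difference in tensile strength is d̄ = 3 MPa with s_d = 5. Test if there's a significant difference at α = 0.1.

t = d̄/(s_d/√n) = 3/(5/√15) = 2.324. df = 14, critical t = ±1.761. Reject H₀.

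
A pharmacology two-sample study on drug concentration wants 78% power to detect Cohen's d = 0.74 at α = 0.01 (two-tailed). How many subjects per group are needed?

z_{α/2} = 2.576, z_β = Φ⁻¹(0.78) = 0.772. For medium effect (d = 0.74): n per group = 2(z_{α/2} + z_β)²/d² = 2(2.576 + 0.772)²/0.74² = 40.9 → 41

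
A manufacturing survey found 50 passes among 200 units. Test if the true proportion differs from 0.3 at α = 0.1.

p̂ = 0.25, p₀ = 0.3. z = (p̂ - p₀)/√(p₀(1-p₀)/n) = -1.543. Critical: ±1.645. Fail to reject H₀.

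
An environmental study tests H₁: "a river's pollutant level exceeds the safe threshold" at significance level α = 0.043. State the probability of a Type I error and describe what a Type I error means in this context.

P(Type I error) = α = 0.043. A Type I error is rejecting H₀ when H₀ is actually true (false positive) — here, concluding that a river's pollutant level exceeds the safe threshold when in fact this is not the case. Consequence: shutting down a compliant factory unnecessarily.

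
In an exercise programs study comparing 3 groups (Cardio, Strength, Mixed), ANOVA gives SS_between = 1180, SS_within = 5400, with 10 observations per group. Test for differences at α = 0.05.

df_between = 2, df_within = 27. F = MS_between/MS_within = 590.0/200.0 = 2.95. F_crit ≈ 3.354. Fail to reject H₀.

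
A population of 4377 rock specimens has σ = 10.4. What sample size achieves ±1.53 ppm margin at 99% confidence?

Without FPC: n₀ = (2.576×10.4/1.53)² = 306.602. With FPC: n = n₀N/(n₀+N-1) = 286.6 → n = 287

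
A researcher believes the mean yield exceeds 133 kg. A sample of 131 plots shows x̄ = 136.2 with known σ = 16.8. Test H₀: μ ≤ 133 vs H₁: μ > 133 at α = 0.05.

z = 2.18. Critical value: 1.645. Reject H₀.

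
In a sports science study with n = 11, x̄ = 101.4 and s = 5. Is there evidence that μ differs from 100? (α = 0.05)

t = (x̄ - μ₀)/(s/√n) = (101.4 - 100)/(5/√11) = 0.929. df = 10, critical t = ±2.228. Fail to reject H₀.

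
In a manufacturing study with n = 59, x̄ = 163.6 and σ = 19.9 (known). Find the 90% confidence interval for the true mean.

CI = x̄ ± z*(σ/√n) = 163.6 ± 1.645(19.9/√59) = 163.6 ± 4.26 = (159.34, 167.86)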